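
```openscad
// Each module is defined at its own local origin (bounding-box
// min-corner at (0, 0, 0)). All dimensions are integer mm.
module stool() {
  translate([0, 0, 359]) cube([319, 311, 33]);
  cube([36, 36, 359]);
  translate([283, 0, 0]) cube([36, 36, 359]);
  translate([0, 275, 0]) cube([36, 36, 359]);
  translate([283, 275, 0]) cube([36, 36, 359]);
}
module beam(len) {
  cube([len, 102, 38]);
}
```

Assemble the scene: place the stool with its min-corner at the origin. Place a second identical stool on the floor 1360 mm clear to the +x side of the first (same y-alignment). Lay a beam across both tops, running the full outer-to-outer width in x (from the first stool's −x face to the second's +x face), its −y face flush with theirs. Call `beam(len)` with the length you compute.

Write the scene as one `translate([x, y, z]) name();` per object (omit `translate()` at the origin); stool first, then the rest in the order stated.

stool();
translate([1679, 0, 0]) stool();
translate([0, 0, 392]) beam(1998);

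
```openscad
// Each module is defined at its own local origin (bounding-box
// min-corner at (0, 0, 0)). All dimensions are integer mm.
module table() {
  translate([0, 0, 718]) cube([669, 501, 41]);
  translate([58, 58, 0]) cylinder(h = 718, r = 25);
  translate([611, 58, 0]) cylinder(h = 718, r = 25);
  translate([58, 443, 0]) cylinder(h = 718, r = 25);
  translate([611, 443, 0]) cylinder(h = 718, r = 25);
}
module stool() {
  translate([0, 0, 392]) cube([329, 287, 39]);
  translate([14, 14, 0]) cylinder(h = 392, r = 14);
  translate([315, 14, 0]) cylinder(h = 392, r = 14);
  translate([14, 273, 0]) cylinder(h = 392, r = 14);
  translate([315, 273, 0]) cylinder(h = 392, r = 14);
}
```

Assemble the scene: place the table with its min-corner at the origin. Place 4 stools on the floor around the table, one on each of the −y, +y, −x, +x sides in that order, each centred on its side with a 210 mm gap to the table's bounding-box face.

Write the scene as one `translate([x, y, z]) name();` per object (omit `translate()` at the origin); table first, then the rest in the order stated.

table();
translate([170, -497, 0]) stool();
translate([170, 711, 0]) stool();
translate([-539, 107, 0]) stool();
translate([879, 107, 0]) stool();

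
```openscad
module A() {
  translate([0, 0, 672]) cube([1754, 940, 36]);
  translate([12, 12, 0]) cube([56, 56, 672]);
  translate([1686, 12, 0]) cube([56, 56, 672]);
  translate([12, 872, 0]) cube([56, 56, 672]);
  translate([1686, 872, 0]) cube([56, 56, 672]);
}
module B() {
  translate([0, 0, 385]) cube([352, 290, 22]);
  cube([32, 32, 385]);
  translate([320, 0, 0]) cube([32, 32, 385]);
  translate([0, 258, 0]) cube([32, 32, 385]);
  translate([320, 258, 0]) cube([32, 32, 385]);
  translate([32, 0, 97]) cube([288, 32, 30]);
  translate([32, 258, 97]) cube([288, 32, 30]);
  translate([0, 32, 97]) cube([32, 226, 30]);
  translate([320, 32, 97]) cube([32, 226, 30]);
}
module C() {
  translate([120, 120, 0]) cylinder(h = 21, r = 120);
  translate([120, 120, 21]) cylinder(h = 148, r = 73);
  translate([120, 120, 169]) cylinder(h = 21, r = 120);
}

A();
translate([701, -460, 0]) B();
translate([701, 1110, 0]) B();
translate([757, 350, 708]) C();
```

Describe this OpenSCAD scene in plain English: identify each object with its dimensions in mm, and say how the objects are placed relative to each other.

A is a table with a 1754×940 mm rectangular top, 36 mm thick, top surface at z = 708 mm, supported by four 56×56 mm square legs, each inset 12 mm from the nearest pair of top edges, running from the floor.

B is a four-legged stool. The seat is 352×290 mm, 22 mm thick, top at z = 407 mm. It stands on four square legs, each 32×32 mm in cross-section, from z = 0 to the seat underside, each flush with a corner of the seat. Four stretchers, 32 mm wide and 30 mm tall, connect adjacent legs with their undersides at z = 97 mm, each running between the inner faces of the legs it joins and aligned with the legs' outer faces on the other axis.

C is a spool: two coaxial disc flanges of radius 120 mm and thickness 21 mm, joined by a core cylinder of radius 73 mm and height 148 mm. The lower flange rests on z = 0 and the three cylinders share a vertical axis.

Two stools sit around the table at the −y, +y sides. The spool is on top of the table, centred.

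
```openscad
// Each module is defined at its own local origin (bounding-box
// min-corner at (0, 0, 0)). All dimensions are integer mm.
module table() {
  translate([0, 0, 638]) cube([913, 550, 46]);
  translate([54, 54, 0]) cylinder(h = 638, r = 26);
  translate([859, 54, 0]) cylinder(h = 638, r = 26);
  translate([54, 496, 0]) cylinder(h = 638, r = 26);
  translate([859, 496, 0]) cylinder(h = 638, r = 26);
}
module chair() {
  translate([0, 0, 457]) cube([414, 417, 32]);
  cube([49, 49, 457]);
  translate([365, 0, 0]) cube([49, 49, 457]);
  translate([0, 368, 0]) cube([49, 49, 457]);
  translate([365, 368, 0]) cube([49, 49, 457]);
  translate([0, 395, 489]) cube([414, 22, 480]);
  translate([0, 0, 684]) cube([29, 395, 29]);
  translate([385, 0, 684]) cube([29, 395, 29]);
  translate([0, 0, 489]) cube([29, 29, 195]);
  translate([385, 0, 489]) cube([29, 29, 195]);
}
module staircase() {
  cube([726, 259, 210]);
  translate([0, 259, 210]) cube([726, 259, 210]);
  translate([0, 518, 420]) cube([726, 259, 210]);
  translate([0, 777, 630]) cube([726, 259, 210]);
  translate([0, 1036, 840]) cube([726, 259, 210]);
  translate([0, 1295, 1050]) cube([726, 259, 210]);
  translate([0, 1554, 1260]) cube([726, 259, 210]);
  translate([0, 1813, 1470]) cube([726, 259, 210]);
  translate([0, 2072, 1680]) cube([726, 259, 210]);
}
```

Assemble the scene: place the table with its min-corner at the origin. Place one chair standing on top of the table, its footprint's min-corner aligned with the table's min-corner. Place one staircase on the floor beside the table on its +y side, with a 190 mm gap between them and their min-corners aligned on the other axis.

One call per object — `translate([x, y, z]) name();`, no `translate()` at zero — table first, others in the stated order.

table();
translate([0, 0, 684]) chair();
translate([0, 740, 0]) staircase();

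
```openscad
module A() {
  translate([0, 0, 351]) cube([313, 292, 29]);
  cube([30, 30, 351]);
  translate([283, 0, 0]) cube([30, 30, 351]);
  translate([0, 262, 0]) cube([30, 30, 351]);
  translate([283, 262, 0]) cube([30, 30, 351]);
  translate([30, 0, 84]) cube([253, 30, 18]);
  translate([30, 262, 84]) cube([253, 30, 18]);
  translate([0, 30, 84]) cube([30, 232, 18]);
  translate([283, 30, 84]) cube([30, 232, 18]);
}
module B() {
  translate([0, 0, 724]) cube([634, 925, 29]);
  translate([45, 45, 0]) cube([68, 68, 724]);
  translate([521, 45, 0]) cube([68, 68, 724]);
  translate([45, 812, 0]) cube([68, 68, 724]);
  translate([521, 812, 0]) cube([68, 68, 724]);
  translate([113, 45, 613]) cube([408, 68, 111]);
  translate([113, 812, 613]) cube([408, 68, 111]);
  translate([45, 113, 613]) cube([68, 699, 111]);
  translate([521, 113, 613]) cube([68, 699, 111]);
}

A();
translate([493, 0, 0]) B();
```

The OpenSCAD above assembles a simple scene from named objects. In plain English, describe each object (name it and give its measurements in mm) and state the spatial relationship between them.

A is a four-legged stool. The seat is a 313×292×29 mm slab whose top surface is at z = 380 mm; four square legs, each 30×30 mm in cross-section, run from the floor (z = 0) to the underside of the seat, each flush with a corner of the seat. Four stretchers, 30 mm wide and 18 mm tall, connect adjacent legs with their undersides at z = 84 mm, each running between the inner faces of the legs it joins and aligned with the legs' outer faces on the other axis.

B is a rectangular dining table. The top is 634×925×29 mm with its upper surface at z = 753 mm. It stands on four 68×68 mm square legs, each inset 45 mm from the nearest pair of top edges, running from the floor to the underside of the top. Four apron rails, 68 mm thick and 111 mm tall, run between adjacent legs with their top edges flush with the underside of the top and their outer faces flush with the legs' outer faces.

The table is on the floor beside the stool on its +x side.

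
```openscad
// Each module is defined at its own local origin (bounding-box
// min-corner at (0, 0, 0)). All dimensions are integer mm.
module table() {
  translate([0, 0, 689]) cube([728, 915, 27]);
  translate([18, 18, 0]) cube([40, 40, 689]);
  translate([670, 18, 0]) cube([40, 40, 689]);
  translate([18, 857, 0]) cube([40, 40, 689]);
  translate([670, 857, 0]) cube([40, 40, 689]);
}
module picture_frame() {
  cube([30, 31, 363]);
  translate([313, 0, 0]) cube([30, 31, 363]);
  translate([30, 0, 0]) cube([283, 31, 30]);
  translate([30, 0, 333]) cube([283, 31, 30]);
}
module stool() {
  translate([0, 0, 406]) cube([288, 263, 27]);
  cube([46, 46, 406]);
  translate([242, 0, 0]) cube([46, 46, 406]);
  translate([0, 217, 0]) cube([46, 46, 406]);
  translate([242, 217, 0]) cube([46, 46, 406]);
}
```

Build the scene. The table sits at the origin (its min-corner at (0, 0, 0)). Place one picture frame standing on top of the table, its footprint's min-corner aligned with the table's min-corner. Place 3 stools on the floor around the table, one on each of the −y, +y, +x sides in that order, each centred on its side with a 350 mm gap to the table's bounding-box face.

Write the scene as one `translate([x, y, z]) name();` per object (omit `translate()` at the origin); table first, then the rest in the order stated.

table();
translate([0, 0, 716]) picture_frame();
translate([220, -613, 0]) stool();
translate([220, 1265, 0]) stool();
translate([1078, 326, 0]) stool();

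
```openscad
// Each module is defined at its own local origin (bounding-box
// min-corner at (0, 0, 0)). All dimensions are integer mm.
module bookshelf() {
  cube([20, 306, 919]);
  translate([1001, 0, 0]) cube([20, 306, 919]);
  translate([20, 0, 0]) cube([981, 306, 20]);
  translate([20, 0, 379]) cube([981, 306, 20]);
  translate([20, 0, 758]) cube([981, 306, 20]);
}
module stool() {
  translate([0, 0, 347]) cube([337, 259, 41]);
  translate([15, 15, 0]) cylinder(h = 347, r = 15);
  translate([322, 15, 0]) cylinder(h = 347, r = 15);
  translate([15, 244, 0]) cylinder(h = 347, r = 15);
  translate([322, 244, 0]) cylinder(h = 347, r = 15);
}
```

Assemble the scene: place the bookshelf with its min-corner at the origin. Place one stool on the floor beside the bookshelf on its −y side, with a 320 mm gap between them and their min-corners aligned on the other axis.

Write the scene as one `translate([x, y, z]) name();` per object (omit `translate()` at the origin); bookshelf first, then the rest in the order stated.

bookshelf();
translate([0, -579, 0]) stool();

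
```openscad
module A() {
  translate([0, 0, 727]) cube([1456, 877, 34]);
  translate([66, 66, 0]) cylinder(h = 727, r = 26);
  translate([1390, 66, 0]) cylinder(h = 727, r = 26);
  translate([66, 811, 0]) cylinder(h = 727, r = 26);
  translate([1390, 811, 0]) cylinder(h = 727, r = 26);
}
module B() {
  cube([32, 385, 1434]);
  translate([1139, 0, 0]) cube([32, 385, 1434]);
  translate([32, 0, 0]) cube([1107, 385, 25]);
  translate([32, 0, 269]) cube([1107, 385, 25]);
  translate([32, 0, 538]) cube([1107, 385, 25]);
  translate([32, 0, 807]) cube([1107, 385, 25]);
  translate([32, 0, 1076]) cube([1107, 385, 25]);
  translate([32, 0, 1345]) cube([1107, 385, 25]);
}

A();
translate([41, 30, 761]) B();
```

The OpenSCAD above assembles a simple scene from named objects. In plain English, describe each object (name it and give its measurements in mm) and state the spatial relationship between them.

A is a table with a 1456×877 mm rectangular top, 34 mm thick, top surface at z = 761 mm, supported by four round legs of 52 mm diameter, each leg's bounding box inset 40 mm from the nearest pair of top edges, running from the floor.

B is a bookshelf 1171 mm wide overall, 385 mm deep and 1434 mm tall. The two sides are 32 mm thick vertical panels. 6 horizontal shelves of 25 mm thickness span between the inner faces of the sides; the lowest shelf sits on the floor and shelves are stacked with a clear vertical gap of 244 mm between each pair.

The bookshelf is on top of the table.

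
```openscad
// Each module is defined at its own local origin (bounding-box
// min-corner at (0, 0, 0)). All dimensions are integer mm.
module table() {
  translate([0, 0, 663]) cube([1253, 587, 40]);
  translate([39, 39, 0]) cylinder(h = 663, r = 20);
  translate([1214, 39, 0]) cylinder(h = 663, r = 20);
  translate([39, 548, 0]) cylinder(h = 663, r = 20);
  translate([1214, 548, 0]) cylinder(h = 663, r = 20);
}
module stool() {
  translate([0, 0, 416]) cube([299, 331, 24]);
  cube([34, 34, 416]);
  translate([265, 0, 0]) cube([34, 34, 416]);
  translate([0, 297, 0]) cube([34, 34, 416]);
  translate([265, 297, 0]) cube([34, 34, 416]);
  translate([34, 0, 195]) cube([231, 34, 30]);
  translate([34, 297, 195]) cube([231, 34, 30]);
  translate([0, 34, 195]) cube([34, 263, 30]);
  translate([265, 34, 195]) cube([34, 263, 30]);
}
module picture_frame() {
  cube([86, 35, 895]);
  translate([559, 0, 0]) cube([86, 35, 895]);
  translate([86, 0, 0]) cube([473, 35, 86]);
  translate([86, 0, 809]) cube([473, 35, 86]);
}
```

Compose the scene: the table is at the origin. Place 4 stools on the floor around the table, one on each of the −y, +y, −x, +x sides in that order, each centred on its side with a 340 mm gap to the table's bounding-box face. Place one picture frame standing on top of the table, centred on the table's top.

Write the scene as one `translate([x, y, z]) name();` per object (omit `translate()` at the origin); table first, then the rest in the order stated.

table();
translate([477, -671, 0]) stool();
translate([477, 927, 0]) stool();
translate([-639, 128, 0]) stool();
translate([1593, 128, 0]) stool();
translate([304, 276, 703]) picture_frame();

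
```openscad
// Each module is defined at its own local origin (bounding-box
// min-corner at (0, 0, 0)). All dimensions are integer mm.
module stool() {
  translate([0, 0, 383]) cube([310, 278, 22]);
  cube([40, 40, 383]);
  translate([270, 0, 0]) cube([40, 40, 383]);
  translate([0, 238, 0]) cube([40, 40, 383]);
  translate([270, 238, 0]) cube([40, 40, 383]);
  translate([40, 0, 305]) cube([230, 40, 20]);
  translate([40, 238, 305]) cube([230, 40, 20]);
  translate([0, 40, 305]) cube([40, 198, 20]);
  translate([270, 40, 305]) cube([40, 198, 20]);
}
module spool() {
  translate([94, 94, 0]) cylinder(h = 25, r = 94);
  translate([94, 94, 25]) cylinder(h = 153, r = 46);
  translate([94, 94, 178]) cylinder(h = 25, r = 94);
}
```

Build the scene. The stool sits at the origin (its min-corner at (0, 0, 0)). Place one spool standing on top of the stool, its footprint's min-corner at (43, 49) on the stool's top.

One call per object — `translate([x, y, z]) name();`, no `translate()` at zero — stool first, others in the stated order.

stool();
translate([43, 49, 405]) spool();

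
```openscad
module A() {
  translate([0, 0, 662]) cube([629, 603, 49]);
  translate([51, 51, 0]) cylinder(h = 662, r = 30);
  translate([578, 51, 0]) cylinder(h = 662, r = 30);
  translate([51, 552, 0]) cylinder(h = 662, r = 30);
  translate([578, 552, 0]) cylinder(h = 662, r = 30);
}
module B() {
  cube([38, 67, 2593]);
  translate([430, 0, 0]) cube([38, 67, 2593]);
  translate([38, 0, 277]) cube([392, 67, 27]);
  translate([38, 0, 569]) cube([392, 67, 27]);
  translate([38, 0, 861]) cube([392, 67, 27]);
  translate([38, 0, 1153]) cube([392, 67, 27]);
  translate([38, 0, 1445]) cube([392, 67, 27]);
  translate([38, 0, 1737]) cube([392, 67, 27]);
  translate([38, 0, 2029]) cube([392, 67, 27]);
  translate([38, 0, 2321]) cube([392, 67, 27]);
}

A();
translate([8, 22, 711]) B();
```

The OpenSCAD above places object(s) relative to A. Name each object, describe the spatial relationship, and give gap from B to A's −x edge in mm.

A is a table. B is a ladder. The ladder is on top of the table. The gap from the ladder to the table's −x edge is 8 mm.

The ladder's min-x is at 8; the table's min-x is 0; gap = 8 mm.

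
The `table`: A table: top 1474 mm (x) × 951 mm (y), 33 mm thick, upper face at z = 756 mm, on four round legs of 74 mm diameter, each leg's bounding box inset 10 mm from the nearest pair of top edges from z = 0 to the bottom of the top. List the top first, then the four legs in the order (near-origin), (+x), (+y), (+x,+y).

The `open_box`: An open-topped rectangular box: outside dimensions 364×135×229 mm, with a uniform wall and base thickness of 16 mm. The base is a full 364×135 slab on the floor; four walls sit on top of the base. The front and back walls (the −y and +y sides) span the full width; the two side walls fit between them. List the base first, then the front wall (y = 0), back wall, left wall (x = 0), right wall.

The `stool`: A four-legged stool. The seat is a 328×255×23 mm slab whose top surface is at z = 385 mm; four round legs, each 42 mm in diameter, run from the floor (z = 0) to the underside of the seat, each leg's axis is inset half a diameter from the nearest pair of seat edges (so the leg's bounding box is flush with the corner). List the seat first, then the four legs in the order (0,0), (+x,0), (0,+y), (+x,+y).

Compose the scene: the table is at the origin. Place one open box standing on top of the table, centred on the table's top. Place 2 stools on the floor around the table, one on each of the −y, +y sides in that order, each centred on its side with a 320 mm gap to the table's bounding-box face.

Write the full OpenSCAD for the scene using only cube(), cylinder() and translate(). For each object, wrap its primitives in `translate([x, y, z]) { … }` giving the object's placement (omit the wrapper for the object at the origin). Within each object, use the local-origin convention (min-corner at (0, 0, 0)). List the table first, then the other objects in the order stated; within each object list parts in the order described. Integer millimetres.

translate([0, 0, 723]) cube([1474, 951, 33]);
translate([47, 47, 0]) cylinder(h = 723, r = 37);
translate([1427, 47, 0]) cylinder(h = 723, r = 37);
translate([47, 904, 0]) cylinder(h = 723, r = 37);
translate([1427, 904, 0]) cylinder(h = 723, r = 37);
translate([555, 408, 756]) {
  cube([364, 135, 16]);
  translate([0, 0, 16]) cube([364, 16, 213]);
  translate([0, 119, 16]) cube([364, 16, 213]);
  translate([0, 16, 16]) cube([16, 103, 213]);
  translate([348, 16, 16]) cube([16, 103, 213]);
}
translate([573, -575, 0]) {
  translate([0, 0, 362]) cube([328, 255, 23]);
  translate([21, 21, 0]) cylinder(h = 362, r = 21);
  translate([307, 21, 0]) cylinder(h = 362, r = 21);
  translate([21, 234, 0]) cylinder(h = 362, r = 21);
  translate([307, 234, 0]) cylinder(h = 362, r = 21);
}
translate([573, 1271, 0]) {
  translate([0, 0, 362]) cube([328, 255, 23]);
  translate([21, 21, 0]) cylinder(h = 362, r = 21);
  translate([307, 21, 0]) cylinder(h = 362, r = 21);
  translate([21, 234, 0]) cylinder(h = 362, r = 21);
  translate([307, 234, 0]) cylinder(h = 362, r = 21);
}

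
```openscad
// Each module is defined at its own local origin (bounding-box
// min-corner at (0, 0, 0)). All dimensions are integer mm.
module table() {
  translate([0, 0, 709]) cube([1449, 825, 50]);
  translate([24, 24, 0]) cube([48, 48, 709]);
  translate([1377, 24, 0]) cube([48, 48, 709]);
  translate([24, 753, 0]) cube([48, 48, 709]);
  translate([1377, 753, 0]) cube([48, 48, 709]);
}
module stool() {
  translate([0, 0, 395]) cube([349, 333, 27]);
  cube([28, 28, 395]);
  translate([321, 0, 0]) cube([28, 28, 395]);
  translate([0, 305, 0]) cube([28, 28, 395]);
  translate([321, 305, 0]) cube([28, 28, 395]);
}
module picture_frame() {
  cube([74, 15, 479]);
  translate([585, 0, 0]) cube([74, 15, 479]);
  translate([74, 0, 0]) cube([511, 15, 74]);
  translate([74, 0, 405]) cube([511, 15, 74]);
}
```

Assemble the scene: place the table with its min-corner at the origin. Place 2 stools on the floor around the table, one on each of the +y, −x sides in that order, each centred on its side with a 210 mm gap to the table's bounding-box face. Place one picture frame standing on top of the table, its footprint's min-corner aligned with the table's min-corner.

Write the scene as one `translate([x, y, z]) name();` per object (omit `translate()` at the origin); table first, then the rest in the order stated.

table();
translate([550, 1035, 0]) stool();
translate([-559, 246, 0]) stool();
translate([0, 0, 759]) picture_frame();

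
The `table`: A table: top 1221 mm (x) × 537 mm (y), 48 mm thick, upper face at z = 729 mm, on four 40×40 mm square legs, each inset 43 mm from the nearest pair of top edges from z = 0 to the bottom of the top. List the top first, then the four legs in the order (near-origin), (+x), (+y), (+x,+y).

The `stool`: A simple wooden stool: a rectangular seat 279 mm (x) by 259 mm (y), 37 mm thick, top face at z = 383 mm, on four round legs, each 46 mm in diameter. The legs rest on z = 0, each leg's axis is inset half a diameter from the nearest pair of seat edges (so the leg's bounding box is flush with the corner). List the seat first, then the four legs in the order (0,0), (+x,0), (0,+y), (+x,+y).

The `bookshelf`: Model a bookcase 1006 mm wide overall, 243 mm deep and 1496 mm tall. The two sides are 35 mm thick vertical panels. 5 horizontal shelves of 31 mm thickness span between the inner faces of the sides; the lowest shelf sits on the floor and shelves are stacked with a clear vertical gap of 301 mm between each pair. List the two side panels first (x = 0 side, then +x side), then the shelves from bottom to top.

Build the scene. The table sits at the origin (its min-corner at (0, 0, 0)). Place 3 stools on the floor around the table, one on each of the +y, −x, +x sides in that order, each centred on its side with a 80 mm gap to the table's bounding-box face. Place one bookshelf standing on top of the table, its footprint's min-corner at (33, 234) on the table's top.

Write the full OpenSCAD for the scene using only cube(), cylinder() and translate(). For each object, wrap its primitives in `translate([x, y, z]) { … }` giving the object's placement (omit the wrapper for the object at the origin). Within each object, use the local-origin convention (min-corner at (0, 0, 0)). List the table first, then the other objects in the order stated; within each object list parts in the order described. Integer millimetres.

translate([0, 0, 681]) cube([1221, 537, 48]);
translate([43, 43, 0]) cube([40, 40, 681]);
translate([1138, 43, 0]) cube([40, 40, 681]);
translate([43, 454, 0]) cube([40, 40, 681]);
translate([1138, 454, 0]) cube([40, 40, 681]);
translate([471, 617, 0]) {
  translate([0, 0, 346]) cube([279, 259, 37]);
  translate([23, 23, 0]) cylinder(h = 346, r = 23);
  translate([256, 23, 0]) cylinder(h = 346, r = 23);
  translate([23, 236, 0]) cylinder(h = 346, r = 23);
  translate([256, 236, 0]) cylinder(h = 346, r = 23);
}
translate([-359, 139, 0]) {
  translate([0, 0, 346]) cube([279, 259, 37]);
  translate([23, 23, 0]) cylinder(h = 346, r = 23);
  translate([256, 23, 0]) cylinder(h = 346, r = 23);
  translate([23, 236, 0]) cylinder(h = 346, r = 23);
  translate([256, 236, 0]) cylinder(h = 346, r = 23);
}
translate([1301, 139, 0]) {
  translate([0, 0, 346]) cube([279, 259, 37]);
  translate([23, 23, 0]) cylinder(h = 346, r = 23);
  translate([256, 23, 0]) cylinder(h = 346, r = 23);
  translate([23, 236, 0]) cylinder(h = 346, r = 23);
  translate([256, 236, 0]) cylinder(h = 346, r = 23);
}
translate([33, 234, 729]) {
  cube([35, 243, 1496]);
  translate([971, 0, 0]) cube([35, 243, 1496]);
  translate([35, 0, 0]) cube([936, 243, 31]);
  translate([35, 0, 332]) cube([936, 243, 31]);
  translate([35, 0, 664]) cube([936, 243, 31]);
  translate([35, 0, 996]) cube([936, 243, 31]);
  translate([35, 0, 1328]) cube([936, 243, 31]);
}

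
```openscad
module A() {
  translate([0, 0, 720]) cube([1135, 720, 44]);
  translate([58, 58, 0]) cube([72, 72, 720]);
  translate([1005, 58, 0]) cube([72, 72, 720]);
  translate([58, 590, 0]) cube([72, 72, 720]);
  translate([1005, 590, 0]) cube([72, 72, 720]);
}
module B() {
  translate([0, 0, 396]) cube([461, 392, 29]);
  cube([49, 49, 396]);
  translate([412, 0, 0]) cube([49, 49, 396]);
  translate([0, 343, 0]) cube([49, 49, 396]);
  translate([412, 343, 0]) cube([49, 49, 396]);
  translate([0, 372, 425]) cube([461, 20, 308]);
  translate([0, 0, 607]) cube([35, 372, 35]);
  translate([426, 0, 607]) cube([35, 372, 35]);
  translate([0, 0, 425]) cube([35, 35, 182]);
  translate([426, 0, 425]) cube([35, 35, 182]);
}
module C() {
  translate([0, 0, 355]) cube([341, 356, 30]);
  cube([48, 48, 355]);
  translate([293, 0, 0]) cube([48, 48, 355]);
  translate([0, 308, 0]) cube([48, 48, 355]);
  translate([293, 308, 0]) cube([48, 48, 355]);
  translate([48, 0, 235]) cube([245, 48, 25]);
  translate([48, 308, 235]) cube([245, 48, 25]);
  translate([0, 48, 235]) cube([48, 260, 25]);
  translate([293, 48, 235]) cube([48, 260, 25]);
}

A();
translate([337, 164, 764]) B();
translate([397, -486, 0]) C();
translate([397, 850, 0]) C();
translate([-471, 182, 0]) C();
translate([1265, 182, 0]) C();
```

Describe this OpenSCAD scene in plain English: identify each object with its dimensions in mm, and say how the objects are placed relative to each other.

A is a table: top 1135 mm (x) × 720 mm (y), 44 mm thick, upper face at z = 764 mm, on four 72×72 mm square legs, each inset 58 mm from the nearest pair of top edges, running from z = 0 to the bottom of the top.

B is a chair. The seat is a 461×392×29 mm slab with its top at z = 425 mm, on four 49×49 mm corner legs (flush with the seat edges, standing on z = 0). A flat backrest 20 mm thick, 308 mm tall, spans the full seat width and rises from the seat top along its +y edge, rear face flush with the rear of the seat. Two armrests of 35×35 mm section run along each side from the seat's front edge to the front of the backrest, top faces 217 mm above the seat top and outer faces flush with the seat's x-edges; a 35×35 mm post under the front of each armrest stands on the seat at the front corner.

C is a four-legged stool. The seat is a 341×356×30 mm slab whose top surface is at z = 385 mm; four square legs, each 48×48 mm in cross-section, run from the floor (z = 0) to the underside of the seat, each flush with a corner of the seat. Four stretchers, 48 mm wide and 25 mm tall, connect adjacent legs with their undersides at z = 235 mm, each running between the inner faces of the legs it joins and aligned with the legs' outer faces on the other axis.

The chair is on top of the table, centred. Four stools sit around the table at the −y, +y, −x, +x sides.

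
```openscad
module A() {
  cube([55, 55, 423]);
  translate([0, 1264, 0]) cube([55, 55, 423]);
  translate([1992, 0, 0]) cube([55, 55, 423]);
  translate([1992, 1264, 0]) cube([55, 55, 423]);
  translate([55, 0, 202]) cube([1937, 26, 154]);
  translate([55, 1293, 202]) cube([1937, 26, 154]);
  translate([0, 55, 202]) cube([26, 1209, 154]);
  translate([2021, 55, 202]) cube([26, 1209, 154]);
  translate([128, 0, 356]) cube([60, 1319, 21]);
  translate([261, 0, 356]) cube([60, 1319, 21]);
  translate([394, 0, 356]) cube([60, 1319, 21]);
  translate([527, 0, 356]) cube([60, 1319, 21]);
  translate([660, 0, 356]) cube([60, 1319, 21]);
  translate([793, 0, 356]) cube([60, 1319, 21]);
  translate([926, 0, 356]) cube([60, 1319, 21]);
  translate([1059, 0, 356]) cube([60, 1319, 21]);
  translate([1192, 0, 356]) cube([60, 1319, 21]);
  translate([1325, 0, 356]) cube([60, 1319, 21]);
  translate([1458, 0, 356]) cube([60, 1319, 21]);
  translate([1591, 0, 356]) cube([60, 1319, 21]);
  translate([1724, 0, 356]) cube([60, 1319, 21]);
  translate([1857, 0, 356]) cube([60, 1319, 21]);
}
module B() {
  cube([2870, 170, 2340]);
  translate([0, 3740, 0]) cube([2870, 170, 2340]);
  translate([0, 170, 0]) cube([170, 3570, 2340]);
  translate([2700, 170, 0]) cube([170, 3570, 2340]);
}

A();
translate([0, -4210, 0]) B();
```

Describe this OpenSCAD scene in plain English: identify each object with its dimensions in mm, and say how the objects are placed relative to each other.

A is a bed frame 2047 mm long (x) by 1319 mm wide (y). Four 55×55 mm corner posts, 423 mm tall, at the corners of the footprint. Four rails of 26 mm thickness and 154 mm height run between adjacent posts with their undersides at z = 202 mm, their outer faces flush with the outside of the frame (the two x-running rails run between the posts' inner faces; the two y-running rails run between the posts' inner faces). 14 slats, each 60 mm wide (x) and 21 mm thick, lie across the top of the two x-running rails, running the full 1319 mm width of the frame in y; the slats are evenly spaced along x between the inner faces of the end posts with equal gaps (rounded down to the nearest mm) at the −x end and between each pair — any rounding remainder accumulates at the +x end.

B is a box-shaped house frame (walls only): outside footprint 2870×3910 mm, wall height 2340 mm, wall thickness 170 mm. The two y-facing walls run the full x-width; the two x-facing walls fit between the inner faces of the y-facing walls.

The house frame is on the floor beside the bed frame on its −y side.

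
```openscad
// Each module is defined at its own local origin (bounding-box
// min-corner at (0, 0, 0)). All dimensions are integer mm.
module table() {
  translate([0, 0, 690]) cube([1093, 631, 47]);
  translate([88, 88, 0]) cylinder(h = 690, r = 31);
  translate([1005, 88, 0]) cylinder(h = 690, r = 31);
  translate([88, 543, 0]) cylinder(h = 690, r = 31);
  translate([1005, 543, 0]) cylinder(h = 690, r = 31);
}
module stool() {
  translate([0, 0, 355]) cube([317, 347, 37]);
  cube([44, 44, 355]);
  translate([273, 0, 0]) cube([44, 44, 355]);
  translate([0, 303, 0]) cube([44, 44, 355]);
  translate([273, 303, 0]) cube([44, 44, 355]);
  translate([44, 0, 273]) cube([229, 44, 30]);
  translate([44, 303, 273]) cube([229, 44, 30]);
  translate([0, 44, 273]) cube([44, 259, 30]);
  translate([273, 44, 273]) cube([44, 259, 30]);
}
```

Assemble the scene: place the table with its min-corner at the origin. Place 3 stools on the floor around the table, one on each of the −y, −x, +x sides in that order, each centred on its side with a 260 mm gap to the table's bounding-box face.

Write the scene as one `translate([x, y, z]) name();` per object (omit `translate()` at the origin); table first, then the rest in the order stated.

table();
translate([388, -607, 0]) stool();
translate([-577, 142, 0]) stool();
translate([1353, 142, 0]) stool();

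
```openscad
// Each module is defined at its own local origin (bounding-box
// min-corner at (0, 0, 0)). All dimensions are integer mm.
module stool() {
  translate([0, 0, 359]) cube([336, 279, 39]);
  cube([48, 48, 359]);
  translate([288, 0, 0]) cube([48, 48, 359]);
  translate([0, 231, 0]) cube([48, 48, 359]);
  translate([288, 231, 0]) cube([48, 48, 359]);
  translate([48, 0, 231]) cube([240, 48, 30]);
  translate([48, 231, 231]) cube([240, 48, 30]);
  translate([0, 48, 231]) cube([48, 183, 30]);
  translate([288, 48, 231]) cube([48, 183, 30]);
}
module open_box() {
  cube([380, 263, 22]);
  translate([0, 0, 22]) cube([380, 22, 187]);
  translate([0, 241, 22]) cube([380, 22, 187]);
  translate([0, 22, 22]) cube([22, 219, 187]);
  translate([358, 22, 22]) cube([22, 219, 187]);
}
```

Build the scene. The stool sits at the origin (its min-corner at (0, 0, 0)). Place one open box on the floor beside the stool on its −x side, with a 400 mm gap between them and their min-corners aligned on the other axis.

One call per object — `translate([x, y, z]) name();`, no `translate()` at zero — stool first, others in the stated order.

stool();
translate([-780, 0, 0]) open_box();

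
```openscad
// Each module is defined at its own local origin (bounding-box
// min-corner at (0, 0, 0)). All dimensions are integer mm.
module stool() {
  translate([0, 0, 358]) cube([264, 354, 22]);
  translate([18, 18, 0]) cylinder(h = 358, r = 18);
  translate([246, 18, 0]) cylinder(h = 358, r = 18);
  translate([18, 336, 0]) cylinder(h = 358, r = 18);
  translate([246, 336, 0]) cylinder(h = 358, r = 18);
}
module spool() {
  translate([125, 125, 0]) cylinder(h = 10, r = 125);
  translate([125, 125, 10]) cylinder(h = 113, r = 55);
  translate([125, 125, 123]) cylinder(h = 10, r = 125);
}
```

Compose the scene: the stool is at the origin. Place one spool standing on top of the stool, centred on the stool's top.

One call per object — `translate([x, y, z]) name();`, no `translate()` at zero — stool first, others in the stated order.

stool();
translate([7, 52, 380]) spool();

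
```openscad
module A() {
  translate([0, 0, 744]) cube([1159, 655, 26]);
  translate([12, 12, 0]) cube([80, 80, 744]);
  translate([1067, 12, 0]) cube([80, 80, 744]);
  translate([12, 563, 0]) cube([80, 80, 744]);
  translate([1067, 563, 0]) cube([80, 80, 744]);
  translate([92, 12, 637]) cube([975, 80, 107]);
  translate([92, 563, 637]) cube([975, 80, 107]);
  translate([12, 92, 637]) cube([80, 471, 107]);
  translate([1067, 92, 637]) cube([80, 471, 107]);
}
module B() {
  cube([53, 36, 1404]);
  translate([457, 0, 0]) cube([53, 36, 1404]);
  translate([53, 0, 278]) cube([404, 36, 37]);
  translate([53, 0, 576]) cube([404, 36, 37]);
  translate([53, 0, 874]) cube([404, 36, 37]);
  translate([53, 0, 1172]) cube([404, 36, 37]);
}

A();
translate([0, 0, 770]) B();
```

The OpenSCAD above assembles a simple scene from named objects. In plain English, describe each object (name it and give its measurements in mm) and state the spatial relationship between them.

A is a table with a 1159×655 mm rectangular top, 26 mm thick, top surface at z = 770 mm, supported by four 80×80 mm square legs, each inset 12 mm from the nearest pair of top edges, running from the floor. Four apron rails, 80 mm thick and 107 mm tall, run between adjacent legs with their top edges flush with the underside of the top and their outer faces flush with the legs' outer faces.

B is a straight ladder. Two 53×36 mm vertical rails, 1404 mm tall, stand 510 mm apart (outside-to-outside) with their front faces coplanar on the −y side. 4 rungs, each 36 mm deep and 37 mm tall, span between the inner faces of the rails, front faces flush with the rails. The lowest rung's underside is at z = 278 mm and rungs are spaced 298 mm apart (underside to underside).

The ladder is on top of the table.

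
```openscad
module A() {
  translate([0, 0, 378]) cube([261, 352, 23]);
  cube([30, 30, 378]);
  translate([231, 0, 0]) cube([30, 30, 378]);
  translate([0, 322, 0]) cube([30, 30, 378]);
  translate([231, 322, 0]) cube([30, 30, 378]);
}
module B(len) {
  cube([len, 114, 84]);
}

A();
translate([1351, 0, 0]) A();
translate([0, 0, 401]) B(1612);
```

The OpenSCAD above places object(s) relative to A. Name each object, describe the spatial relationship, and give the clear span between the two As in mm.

A is a stool. B is a beam. A beam spans the tops of two stools. The clear span between the two stools is 1090 mm.

Second stool starts at x = 1351; first ends at x = 261; clear span = 1351 − 261 = 1090 mm.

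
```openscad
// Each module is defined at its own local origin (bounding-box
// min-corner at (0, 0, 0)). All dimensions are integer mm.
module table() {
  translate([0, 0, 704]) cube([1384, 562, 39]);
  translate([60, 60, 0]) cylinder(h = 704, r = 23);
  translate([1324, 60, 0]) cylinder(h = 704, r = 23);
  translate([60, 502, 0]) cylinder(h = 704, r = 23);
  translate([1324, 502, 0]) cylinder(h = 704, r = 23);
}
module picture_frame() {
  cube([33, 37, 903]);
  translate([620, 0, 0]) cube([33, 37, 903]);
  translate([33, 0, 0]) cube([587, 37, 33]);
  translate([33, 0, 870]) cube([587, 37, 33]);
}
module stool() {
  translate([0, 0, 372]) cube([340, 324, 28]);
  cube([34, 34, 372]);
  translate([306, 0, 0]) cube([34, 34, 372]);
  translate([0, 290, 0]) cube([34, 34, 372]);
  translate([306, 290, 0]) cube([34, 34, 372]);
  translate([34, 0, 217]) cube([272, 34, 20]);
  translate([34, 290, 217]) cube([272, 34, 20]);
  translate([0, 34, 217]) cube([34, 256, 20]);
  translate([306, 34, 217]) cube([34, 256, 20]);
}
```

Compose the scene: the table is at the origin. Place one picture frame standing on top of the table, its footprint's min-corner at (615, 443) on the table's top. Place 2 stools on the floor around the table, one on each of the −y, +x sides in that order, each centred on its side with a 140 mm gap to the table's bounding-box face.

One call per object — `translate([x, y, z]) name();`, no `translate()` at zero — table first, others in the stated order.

table();
translate([615, 443, 743]) picture_frame();
translate([522, -464, 0]) stool();
translate([1524, 119, 0]) stool();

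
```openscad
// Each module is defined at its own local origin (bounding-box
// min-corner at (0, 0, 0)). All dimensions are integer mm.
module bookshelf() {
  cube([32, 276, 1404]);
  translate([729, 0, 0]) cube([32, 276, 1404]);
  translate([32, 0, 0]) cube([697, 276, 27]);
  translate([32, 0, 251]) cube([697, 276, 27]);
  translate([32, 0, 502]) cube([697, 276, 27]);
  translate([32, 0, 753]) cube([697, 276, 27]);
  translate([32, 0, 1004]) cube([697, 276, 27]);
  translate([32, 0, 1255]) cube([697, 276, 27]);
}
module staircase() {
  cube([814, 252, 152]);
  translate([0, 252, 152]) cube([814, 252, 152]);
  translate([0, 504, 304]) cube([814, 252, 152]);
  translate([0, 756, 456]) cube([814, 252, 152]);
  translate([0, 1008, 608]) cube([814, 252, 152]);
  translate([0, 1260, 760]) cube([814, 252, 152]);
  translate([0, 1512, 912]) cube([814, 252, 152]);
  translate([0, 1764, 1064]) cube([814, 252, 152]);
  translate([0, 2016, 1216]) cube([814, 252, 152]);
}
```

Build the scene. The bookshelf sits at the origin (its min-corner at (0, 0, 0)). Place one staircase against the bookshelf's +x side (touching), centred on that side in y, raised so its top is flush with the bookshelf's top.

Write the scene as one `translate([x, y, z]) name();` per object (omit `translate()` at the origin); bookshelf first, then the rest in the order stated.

bookshelf();
translate([761, -996, 36]) staircase();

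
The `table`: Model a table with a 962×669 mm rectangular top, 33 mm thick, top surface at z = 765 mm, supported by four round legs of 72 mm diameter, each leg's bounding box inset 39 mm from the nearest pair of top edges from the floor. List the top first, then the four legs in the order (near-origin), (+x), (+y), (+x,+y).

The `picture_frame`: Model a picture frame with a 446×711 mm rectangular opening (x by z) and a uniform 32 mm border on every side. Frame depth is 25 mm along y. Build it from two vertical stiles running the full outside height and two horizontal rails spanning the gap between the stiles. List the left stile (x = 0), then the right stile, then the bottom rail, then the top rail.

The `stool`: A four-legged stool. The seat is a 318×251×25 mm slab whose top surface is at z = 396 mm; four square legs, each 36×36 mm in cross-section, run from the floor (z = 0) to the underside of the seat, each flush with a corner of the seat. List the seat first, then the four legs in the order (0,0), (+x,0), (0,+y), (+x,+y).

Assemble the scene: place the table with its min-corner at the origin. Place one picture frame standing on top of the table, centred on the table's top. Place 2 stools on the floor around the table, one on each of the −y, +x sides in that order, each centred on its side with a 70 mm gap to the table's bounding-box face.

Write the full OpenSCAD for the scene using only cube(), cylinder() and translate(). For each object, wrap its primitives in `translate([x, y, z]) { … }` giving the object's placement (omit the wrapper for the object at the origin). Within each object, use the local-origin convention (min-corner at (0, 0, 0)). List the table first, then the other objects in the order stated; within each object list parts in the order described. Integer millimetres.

translate([0, 0, 732]) cube([962, 669, 33]);
translate([75, 75, 0]) cylinder(h = 732, r = 36);
translate([887, 75, 0]) cylinder(h = 732, r = 36);
translate([75, 594, 0]) cylinder(h = 732, r = 36);
translate([887, 594, 0]) cylinder(h = 732, r = 36);
translate([226, 322, 765]) {
  cube([32, 25, 775]);
  translate([478, 0, 0]) cube([32, 25, 775]);
  translate([32, 0, 0]) cube([446, 25, 32]);
  translate([32, 0, 743]) cube([446, 25, 32]);
}
translate([322, -321, 0]) {
  translate([0, 0, 371]) cube([318, 251, 25]);
  cube([36, 36, 371]);
  translate([282, 0, 0]) cube([36, 36, 371]);
  translate([0, 215, 0]) cube([36, 36, 371]);
  translate([282, 215, 0]) cube([36, 36, 371]);
}
translate([1032, 209, 0]) {
  translate([0, 0, 371]) cube([318, 251, 25]);
  cube([36, 36, 371]);
  translate([282, 0, 0]) cube([36, 36, 371]);
  translate([0, 215, 0]) cube([36, 36, 371]);
  translate([282, 215, 0]) cube([36, 36, 371]);
}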